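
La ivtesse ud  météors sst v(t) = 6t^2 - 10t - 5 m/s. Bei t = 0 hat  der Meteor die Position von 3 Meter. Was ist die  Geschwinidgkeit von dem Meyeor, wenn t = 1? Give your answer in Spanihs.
Tenemos la velocidad v(t) = 6·t^2 - 10·t - 5. Sustituyendo t = 1: v(1) = -9.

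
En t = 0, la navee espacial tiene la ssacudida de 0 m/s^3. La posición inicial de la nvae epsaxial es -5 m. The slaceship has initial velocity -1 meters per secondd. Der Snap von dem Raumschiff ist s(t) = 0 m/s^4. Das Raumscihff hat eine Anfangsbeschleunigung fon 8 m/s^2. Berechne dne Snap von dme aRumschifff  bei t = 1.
Mit s(t) = 0 und Einsetzen von t = 1, finden wir s = 0.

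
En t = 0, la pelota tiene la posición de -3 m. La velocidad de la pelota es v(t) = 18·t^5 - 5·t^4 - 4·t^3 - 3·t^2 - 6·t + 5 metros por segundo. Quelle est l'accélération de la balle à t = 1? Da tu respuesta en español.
Para resolver esto, necesitamos tomar 1 derivada de nuestra ecuación de la velocidad v(t) = 18·t^5 - 5·t^4 - 4·t^3 - 3·t^2 - 6·t + 5. Tomando d/dt de v(t), encontramos a(t) = 90·t^4 - 20·t^3 - 12·t^2 - 6·t - 6. Usando a(t) = 90·t^4 - 20·t^3 - 12·t^2 - 6·t - 6 y sustituyendo t = 1, encontramos a = 46.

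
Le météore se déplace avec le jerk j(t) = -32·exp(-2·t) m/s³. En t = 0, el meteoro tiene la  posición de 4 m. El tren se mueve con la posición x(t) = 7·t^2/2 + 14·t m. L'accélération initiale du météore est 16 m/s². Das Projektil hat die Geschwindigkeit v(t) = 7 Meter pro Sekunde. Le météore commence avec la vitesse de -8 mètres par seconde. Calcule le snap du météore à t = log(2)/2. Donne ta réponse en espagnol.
Debemos derivar nuestra ecuación de la sacudida j(t) = -32·exp(-2·t) 1 vez. Tomando d/dt de j(t), encontramos s(t) = 64·exp(-2·t). De la ecuación del snap s(t) = 64·exp(-2·t), sustituimos t = log(2)/2 para obtener s = 32.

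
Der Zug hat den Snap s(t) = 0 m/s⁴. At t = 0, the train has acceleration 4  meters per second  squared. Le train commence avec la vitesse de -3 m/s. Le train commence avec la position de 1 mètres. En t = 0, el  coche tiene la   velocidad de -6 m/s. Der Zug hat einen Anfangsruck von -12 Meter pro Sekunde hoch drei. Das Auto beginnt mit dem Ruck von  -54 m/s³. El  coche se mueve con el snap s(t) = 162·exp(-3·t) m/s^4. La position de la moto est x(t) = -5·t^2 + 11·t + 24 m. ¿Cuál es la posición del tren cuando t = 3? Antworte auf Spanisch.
Partiendo del snap s(t) = 0, tomamos 4 integrales. La integral del snap, con j(0) = -12, da la sacudida: j(t) = -12. La antiderivada de la sacudida es la aceleración. Usando a(0) = 4, obtenemos a(t) = 4 - 12·t. Integrando la aceleración y usando la condición inicial v(0) = -3, obtenemos v(t) = -6·t^2 + 4·t - 3. Integrando la velocidad y usando la condición inicial x(0) = 1, obtenemos x(t) = -2·t^3 + 2·t^2 - 3·t + 1. De la ecuación de la posición x(t) = -2·t^3 + 2·t^2 - 3·t + 1, sustituimos t = 3 para obtener x = -44.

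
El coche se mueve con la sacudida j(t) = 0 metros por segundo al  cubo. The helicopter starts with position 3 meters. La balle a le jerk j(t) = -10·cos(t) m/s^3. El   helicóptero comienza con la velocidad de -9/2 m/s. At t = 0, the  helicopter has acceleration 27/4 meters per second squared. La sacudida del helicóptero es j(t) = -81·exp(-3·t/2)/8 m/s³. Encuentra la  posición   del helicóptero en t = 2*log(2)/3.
Para resolver esto, necesitamos tomar 3 antiderivadas de nuestra ecuación de la sacudida j(t) = -81·exp(-3·t/2)/8. La antiderivada de la sacudida, con a(0) = 27/4, da la aceleración: a(t) = 27·exp(-3·t/2)/4. Integrando la aceleración y usando la condición inicial v(0) = -9/2, obtenemos v(t) = -9·exp(-3·t/2)/2. Tomando ∫v(t)dt y aplicando x(0) = 3, encontramos x(t) = 3·exp(-3·t/2). Usando x(t) = 3·exp(-3·t/2) y sustituyendo t = 2*log(2)/3, encontramos x = 3/2.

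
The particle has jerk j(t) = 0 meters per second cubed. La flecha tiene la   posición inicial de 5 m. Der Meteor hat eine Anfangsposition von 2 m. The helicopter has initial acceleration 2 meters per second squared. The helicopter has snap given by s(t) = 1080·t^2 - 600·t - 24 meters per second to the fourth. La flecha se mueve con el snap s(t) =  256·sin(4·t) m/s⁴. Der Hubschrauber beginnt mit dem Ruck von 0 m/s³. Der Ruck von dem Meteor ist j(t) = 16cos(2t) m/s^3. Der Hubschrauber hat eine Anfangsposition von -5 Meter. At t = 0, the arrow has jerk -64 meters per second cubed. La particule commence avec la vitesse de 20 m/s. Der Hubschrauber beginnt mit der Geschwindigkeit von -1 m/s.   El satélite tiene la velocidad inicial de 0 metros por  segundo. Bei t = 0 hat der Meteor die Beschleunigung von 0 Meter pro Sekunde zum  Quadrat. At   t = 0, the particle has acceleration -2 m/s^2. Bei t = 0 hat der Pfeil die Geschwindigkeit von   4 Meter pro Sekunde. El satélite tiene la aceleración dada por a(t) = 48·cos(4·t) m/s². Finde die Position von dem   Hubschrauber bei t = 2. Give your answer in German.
Um dies zu lösen, müssen wir 4 Stammfunktionen unserer Gleichung für den Snap s(t) = 1080·t^2 - 600·t - 24 finden. Mit ∫s(t)dt und Anwendung von j(0) = 0, finden wir j(t) = 12·t·(30·t^2 - 25·t - 2). Die Stammfunktion von dem Ruck ist die Beschleunigung. Mit a(0) = 2 erhalten wir a(t) = 90·t^4 - 100·t^3 - 12·t^2 + 2. Das Integral von der Beschleunigung ist die Geschwindigkeit. Mit v(0) = -1 erhalten wir v(t) = 18·t^5 - 25·t^4 - 4·t^3 + 2·t - 1. Das Integral von der Geschwindigkeit, mit x(0) = -5, ergibt die Position: x(t) = 3·t^6 - 5·t^5 - t^4 + t^2 - t - 5. Aus der Gleichung für die Position x(t) = 3·t^6 - 5·t^5 - t^4 + t^2 - t - 5, setzen wir t = 2 ein und erhalten x = 13.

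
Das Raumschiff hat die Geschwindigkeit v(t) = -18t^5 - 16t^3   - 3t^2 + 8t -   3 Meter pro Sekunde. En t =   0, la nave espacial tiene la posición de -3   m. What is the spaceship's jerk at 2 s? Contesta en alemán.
Um dies zu lösen, müssen wir 2 Ableitungen unserer Gleichung für die Geschwindigkeit v(t) = -18·t^5 - 16·t^3 - 3·t^2 + 8·t - 3 nehmen. Durch Ableiten von der Geschwindigkeit erhalten wir die Beschleunigung: a(t) = -90·t^4 - 48·t^2 - 6·t + 8. Mit d/dt von a(t) finden wir j(t) = -360·t^3 - 96·t - 6. Mit j(t) = -360·t^3 - 96·t - 6 und Einsetzen von t = 2, finden wir j = -3078.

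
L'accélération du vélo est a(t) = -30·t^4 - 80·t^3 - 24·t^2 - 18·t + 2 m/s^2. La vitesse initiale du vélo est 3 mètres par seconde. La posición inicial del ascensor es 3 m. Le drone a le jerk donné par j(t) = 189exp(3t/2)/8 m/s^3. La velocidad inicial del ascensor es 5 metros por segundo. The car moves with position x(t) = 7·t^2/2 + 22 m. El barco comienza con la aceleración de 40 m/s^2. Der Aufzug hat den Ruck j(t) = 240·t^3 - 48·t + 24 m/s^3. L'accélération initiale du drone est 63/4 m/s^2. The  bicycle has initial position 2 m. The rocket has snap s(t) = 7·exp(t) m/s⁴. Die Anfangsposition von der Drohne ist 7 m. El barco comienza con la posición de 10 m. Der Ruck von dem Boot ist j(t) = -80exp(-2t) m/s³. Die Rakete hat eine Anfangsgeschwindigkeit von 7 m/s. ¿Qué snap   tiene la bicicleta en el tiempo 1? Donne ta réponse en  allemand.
Wir müssen unsere Gleichung für die Beschleunigung a(t) = -30·t^4 - 80·t^3 - 24·t^2 - 18·t + 2 2-mal ableiten. Durch Ableiten von der Beschleunigung erhalten wir den Ruck: j(t) = -120·t^3 - 240·t^2 - 48·t - 18. Durch Ableiten von dem Ruck erhalten wir den Snap: s(t) = -360·t^2 - 480·t - 48. Aus der Gleichung für den Snap s(t) = -360·t^2 - 480·t - 48, setzen wir t = 1 ein und erhalten s = -888.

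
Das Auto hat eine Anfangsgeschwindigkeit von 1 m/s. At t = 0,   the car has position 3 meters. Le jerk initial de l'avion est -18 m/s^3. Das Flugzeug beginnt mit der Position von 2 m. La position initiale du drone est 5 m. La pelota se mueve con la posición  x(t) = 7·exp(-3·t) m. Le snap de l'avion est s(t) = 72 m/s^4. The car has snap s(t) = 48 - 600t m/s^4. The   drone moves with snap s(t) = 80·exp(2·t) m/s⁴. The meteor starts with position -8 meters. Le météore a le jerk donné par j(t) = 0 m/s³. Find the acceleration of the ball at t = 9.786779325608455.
We must differentiate our position equation x(t) = 7·exp(-3·t) 2 times. Taking d/dt of x(t), we find v(t) = -21·exp(-3·t). Taking d/dt of v(t), we find a(t) = 63·exp(-3·t). We have acceleration a(t) = 63·exp(-3·t). Substituting t = 9.786779325608455: a(9.786779325608455) = 1.11765503593544E-11.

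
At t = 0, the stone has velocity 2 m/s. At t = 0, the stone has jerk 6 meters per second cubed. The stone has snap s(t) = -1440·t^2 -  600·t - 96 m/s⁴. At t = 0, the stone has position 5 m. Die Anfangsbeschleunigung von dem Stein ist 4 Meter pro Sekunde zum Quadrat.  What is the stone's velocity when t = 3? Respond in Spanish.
Debemos encontrar la integral de nuestra ecuación del snap s(t) = -1440·t^2 - 600·t - 96 3 veces. La antiderivada del snap es la sacudida. Usando j(0) = 6, obtenemos j(t) = -480·t^3 - 300·t^2 - 96·t + 6. La antiderivada de la sacudida es la aceleración. Usando a(0) = 4, obtenemos a(t) = -120·t^4 - 100·t^3 - 48·t^2 + 6·t + 4. La integral de la aceleración es la velocidad. Usando v(0) = 2, obtenemos v(t) = -24·t^5 - 25·t^4 - 16·t^3 + 3·t^2 + 4·t + 2. De la ecuación de la velocidad v(t) = -24·t^5 - 25·t^4 - 16·t^3 + 3·t^2 + 4·t + 2, sustituimos t = 3 para obtener v = -8248.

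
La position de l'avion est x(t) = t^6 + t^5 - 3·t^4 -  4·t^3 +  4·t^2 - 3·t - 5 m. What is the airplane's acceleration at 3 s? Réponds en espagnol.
Para resolver esto, necesitamos tomar 2 derivadas de nuestra ecuación de la posición x(t) = t^6 + t^5 - 3·t^4 - 4·t^3 + 4·t^2 - 3·t - 5. Derivando la posición, obtenemos la velocidad: v(t) = 6·t^5 + 5·t^4 - 12·t^3 - 12·t^2 + 8·t - 3. Derivando la velocidad, obtenemos la aceleración: a(t) = 30·t^4 + 20·t^3 - 36·t^2 - 24·t + 8. De la ecuación de la aceleración a(t) = 30·t^4 + 20·t^3 - 36·t^2 - 24·t + 8, sustituimos t = 3 para obtener a = 2582.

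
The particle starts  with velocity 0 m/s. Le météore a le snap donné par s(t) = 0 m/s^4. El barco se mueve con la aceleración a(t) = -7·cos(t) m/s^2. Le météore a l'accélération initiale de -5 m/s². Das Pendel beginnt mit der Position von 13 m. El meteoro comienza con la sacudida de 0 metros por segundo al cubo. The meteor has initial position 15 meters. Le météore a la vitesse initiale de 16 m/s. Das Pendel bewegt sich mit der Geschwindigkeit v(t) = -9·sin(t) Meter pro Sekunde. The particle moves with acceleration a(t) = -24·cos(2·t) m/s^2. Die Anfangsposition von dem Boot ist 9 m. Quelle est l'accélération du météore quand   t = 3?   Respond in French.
En partant du snap s(t) = 0, nous prenons 2 primitives. L'intégrale du snap est le jerk. En utilisant j(0) = 0, nous obtenons j(t) = 0. En prenant ∫j(t)dt et en appliquant a(0) = -5, nous trouvons a(t) = -5. De l'équation de l'accélération a(t) = -5, nous substituons t = 3 pour obtenir a = -5.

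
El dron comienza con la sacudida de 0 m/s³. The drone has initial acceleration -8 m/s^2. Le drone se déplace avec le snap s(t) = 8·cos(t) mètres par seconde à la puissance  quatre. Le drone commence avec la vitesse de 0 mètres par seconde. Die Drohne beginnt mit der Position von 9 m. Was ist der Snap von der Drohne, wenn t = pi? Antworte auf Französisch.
Nous avons le snap s(t) = 8·cos(t). En substituant t = pi: s(pi) = -8.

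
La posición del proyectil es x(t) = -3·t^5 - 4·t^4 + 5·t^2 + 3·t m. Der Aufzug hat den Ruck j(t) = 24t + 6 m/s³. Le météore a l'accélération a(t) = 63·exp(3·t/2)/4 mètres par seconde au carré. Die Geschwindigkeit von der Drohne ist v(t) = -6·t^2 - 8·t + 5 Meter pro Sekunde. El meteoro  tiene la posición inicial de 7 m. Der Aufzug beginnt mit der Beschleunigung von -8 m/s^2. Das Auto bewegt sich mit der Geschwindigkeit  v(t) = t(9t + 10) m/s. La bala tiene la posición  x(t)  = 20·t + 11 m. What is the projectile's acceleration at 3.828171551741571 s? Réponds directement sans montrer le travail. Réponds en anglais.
The acceleration at t = 3.828171551741571 is a = -4059.52276263178.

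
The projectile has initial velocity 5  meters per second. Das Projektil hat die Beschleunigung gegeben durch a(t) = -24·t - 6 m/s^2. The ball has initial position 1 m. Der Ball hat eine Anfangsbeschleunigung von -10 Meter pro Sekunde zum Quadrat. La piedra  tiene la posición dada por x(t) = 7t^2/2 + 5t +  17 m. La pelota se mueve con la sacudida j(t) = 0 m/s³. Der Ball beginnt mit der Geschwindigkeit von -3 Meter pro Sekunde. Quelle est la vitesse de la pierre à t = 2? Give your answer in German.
Wir müssen unsere Gleichung für die Position x(t) = 7·t^2/2 + 5·t + 17 1-mal ableiten. Durch Ableiten von der Position erhalten wir die Geschwindigkeit: v(t) = 7·t + 5. Aus der Gleichung für die Geschwindigkeit v(t) = 7·t + 5, setzen wir t = 2 ein und erhalten v = 19.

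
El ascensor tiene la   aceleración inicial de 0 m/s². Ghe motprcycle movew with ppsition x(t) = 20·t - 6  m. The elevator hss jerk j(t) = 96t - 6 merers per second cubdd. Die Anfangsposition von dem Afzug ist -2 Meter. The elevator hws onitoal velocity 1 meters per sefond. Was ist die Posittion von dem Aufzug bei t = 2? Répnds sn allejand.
Wir müssen die Stammfunktion unserer Gleichung für den Ruck j(t) = 96·t - 6 3-mal finden. Das Integral von dem Ruck, mit a(0) = 0, ergibt die Beschleunigung: a(t) = 6·t·(8·t - 1). Durch Integration von der Beschleunigung und Verwendung der Anfangsbedingung v(0) = 1, erhalten wir v(t) = 16·t^3 - 3·t^2 + 1. Die Stammfunktion von der Geschwindigkeit, mit x(0) = -2, ergibt die Position: x(t) = 4·t^4 - t^3 + t - 2. Aus der Gleichung für die Position x(t) = 4·t^4 - t^3 + t - 2, setzen wir t = 2 ein und erhalten x = 56.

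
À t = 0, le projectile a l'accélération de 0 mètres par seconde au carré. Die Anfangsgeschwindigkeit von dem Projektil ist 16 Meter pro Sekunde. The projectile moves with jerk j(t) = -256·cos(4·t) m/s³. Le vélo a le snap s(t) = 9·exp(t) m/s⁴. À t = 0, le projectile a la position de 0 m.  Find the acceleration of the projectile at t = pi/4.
Starting from jerk j(t) = -256·cos(4·t), we take 1 antiderivative. The antiderivative of jerk is acceleration. Using a(0) = 0, we get a(t) = -64·sin(4·t). Using a(t) = -64·sin(4·t) and substituting t = pi/4, we find a = 0.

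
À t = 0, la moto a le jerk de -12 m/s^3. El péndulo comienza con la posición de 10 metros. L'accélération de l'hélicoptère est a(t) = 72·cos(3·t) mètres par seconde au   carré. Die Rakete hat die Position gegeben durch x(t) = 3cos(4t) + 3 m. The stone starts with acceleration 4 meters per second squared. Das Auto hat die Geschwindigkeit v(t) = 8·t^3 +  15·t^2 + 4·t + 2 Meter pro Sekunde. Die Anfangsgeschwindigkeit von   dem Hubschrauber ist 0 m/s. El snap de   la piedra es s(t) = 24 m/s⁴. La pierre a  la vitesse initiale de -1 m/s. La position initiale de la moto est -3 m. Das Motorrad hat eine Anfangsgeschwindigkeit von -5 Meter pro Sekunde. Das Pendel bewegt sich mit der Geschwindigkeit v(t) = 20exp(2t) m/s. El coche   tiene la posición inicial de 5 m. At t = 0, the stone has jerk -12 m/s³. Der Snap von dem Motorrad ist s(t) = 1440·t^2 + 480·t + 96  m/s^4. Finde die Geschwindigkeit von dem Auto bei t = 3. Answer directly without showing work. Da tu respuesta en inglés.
The velocity at t = 3 is v = 365.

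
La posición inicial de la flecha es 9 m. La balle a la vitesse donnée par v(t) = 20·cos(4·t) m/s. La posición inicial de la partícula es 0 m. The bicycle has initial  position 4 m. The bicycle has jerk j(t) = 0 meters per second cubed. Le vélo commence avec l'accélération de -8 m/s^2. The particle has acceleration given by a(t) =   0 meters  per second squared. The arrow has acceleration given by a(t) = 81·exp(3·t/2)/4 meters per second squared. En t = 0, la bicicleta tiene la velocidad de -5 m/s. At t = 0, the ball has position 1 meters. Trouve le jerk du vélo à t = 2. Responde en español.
Tenemos la sacudida j(t) = 0. Sustituyendo t = 2: j(2) = 0.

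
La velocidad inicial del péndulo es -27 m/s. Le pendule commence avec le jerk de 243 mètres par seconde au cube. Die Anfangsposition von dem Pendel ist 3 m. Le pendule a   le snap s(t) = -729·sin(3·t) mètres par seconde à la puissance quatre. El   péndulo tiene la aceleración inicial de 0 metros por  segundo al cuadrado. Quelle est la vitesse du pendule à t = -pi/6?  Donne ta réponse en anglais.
To find the answer, we compute 3 integrals of s(t) = -729·sin(3·t). Finding the integral of s(t) and using j(0) = 243: j(t) = 243·cos(3·t). Taking ∫j(t)dt and applying a(0) = 0, we find a(t) = 81·sin(3·t). Integrating acceleration and using the initial condition v(0) = -27, we get v(t) = -27·cos(3·t). We have velocity v(t) = -27·cos(3·t). Substituting t = -pi/6: v(-pi/6) = 0.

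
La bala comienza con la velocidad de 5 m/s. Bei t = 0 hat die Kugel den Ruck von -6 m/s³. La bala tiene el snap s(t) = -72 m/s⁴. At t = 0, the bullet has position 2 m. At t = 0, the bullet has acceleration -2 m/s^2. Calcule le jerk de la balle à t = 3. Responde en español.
Para resolver esto, necesitamos tomar 1 antiderivada de nuestra ecuación del snap s(t) = -72. Tomando ∫s(t)dt y aplicando j(0) = -6, encontramos j(t) = -72·t - 6. De la ecuación de la sacudida j(t) = -72·t - 6, sustituimos t = 3 para obtener j = -222.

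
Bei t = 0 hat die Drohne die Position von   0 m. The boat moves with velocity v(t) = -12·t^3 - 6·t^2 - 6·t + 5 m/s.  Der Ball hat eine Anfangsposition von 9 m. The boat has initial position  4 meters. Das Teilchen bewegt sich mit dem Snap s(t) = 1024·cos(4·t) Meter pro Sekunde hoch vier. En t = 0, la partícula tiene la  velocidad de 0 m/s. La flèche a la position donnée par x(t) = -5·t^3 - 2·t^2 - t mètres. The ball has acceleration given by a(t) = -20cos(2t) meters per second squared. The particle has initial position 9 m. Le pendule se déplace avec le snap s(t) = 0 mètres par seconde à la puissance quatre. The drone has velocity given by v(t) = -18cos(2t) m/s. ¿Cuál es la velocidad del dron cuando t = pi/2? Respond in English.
From the given velocity equation v(t) = -18·cos(2·t), we substitute t = pi/2 to get v = 18.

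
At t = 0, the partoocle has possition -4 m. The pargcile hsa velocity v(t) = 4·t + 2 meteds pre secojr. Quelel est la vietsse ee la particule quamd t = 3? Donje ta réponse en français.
En utilisant v(t) = 4·t + 2 et en substituant t = 3, nous trouvons v = 14.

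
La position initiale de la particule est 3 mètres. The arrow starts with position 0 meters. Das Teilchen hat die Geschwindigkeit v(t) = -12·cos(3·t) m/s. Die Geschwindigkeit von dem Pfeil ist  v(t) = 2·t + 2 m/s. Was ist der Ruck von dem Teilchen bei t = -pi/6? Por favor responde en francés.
Pour résoudre ceci, nous devons prendre 2 dérivées de notre équation de la vitesse v(t) = -12·cos(3·t). En prenant d/dt de v(t), nous trouvons a(t) = 36·sin(3·t). En dérivant l'accélération, nous obtenons le jerk: j(t) = 108·cos(3·t). Nous avons le jerk j(t) = 108·cos(3·t). En substituant t = -pi/6: j(-pi/6) = 0.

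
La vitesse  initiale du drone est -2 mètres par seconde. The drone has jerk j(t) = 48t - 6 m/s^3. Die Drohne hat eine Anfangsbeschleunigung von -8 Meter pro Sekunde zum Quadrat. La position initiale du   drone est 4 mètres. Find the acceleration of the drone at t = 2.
To solve this, we need to take 1 antiderivative of our jerk equation j(t) = 48·t - 6. Integrating jerk and using the initial condition a(0) = -8, we get a(t) = 24·t^2 - 6·t - 8. Using a(t) = 24·t^2 - 6·t - 8 and substituting t = 2, we find a = 76.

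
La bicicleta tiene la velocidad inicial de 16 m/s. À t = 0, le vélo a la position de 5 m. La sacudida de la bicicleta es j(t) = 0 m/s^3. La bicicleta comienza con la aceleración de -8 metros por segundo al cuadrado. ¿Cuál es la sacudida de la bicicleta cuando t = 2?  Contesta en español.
Tenemos la sacudida j(t) = 0. Sustituyendo t = 2: j(2) = 0.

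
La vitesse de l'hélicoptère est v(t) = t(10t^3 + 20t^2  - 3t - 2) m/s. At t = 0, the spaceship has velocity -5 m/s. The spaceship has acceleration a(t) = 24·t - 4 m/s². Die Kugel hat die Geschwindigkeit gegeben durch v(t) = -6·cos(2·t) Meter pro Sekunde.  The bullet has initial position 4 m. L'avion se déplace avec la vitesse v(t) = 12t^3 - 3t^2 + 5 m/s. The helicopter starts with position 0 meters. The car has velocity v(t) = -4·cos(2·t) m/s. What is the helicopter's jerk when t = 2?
Starting from velocity v(t) = t·(10·t^3 + 20·t^2 - 3·t - 2), we take 2 derivatives. The derivative of velocity gives acceleration: a(t) = 10·t^3 + 20·t^2 + t·(30·t^2 + 40·t - 3) - 3·t - 2. Differentiating acceleration, we get jerk: j(t) = 60·t^2 + t·(60·t + 40) + 80·t - 6. We have jerk j(t) = 60·t^2 + t·(60·t + 40) + 80·t - 6. Substituting t = 2: j(2) = 714.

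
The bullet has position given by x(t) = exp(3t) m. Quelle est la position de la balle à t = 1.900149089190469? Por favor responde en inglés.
Using x(t) = exp(3·t) and substituting t = 1.900149089190469, we find x = 299.001104562076.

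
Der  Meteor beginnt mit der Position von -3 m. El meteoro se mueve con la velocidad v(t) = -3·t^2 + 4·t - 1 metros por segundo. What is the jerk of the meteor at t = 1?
We must differentiate our velocity equation v(t) = -3·t^2 + 4·t - 1 2 times. Differentiating velocity, we get acceleration: a(t) = 4 - 6·t. The derivative of acceleration gives jerk: j(t) = -6. From the given jerk equation j(t) = -6, we substitute t = 1 to get j = -6.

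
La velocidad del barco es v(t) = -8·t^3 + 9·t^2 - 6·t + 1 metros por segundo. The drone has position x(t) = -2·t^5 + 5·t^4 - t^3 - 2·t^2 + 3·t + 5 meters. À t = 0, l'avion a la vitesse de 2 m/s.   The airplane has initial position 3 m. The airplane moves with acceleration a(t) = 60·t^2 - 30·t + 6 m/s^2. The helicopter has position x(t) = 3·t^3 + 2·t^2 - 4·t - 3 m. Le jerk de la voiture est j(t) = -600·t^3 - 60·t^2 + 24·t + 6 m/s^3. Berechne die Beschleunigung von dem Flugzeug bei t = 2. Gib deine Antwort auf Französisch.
Nous avons l'accélération a(t) = 60·t^2 - 30·t + 6. En substituant t = 2: a(2) = 186.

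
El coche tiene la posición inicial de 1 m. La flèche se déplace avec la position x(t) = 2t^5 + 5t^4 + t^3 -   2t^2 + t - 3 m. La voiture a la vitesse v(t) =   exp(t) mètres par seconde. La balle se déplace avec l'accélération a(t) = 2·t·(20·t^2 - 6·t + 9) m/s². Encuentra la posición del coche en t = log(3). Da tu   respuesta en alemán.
Wir müssen unsere Gleichung für die Geschwindigkeit v(t) = exp(t) 1-mal integrieren. Das Integral von der Geschwindigkeit ist die Position. Mit x(0) = 1 erhalten wir x(t) = exp(t). Mit x(t) = exp(t) und Einsetzen von t = log(3), finden wir x = 3.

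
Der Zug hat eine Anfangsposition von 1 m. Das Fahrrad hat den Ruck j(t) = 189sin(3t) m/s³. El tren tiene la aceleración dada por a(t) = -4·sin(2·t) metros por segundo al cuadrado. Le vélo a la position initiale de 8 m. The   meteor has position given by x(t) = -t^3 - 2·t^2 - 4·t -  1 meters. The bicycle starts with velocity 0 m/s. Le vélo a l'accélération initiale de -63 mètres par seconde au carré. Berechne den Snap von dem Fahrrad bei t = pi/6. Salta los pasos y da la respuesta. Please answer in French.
La réponse est 0.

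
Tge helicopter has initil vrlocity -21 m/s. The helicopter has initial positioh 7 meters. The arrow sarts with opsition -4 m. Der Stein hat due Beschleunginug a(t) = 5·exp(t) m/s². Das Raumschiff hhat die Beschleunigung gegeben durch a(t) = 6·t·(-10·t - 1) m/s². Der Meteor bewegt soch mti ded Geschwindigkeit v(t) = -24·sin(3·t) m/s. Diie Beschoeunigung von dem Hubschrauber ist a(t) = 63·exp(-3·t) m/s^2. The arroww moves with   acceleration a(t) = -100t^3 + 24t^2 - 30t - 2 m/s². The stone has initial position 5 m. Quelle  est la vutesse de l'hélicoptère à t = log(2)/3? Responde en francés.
Pour résoudre ceci, nous devons prendre 1 intégrale de notre équation de l'accélération a(t) = 63·exp(-3·t). La primitive de l'accélération, avec v(0) = -21, donne la vitesse: v(t) = -21·exp(-3·t). De l'équation de la vitesse v(t) = -21·exp(-3·t), nous substituons t = log(2)/3 pour obtenir v = -21/2.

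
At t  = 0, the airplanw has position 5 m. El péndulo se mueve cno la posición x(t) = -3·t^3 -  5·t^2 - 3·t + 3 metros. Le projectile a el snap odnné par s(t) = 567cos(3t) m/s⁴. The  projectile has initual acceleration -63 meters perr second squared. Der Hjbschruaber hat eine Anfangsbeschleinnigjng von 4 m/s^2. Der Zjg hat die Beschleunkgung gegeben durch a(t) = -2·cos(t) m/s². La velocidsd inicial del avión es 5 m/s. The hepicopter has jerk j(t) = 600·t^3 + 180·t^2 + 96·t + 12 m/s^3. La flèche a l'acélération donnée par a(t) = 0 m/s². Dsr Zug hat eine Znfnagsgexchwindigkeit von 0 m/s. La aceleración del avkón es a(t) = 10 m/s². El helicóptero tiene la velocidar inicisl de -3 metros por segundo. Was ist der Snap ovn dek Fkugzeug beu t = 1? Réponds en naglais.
To solve this, we need to take 2 derivatives of our acceleration equation a(t) = 10. Taking d/dt of a(t), we find j(t) = 0. Taking d/dt of j(t), we find s(t) = 0. We have snap s(t) = 0. Substituting t = 1: s(1) = 0.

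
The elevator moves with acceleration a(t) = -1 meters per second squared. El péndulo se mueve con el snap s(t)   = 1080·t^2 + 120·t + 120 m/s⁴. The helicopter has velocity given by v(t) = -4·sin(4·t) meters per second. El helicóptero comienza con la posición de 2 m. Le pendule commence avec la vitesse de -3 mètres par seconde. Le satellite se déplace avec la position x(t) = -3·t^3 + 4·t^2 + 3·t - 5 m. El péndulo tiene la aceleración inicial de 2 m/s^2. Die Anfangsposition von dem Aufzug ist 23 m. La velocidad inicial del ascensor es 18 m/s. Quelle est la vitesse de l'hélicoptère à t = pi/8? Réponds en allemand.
Mit v(t) = -4·sin(4·t) und Einsetzen von t = pi/8, finden wir v = -4.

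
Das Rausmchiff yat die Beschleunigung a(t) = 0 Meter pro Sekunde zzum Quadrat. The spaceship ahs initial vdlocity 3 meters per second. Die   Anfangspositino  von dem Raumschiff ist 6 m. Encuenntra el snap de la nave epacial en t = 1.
Debemos derivar nuestra ecuación de la aceleración a(t) = 0 2 veces. Derivando la aceleración, obtenemos la sacudida: j(t) = 0. La derivada de la sacudida da el snap: s(t) = 0. De la ecuación del snap s(t) = 0, sustituimos t = 1 para obtener s = 0.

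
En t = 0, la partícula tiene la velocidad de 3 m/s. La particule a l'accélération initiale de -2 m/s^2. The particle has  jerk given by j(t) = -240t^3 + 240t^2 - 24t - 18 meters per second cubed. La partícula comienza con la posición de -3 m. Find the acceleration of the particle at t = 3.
Starting from jerk j(t) = -240·t^3 + 240·t^2 - 24·t - 18, we take 1 antiderivative. Taking ∫j(t)dt and applying a(0) = -2, we find a(t) = -60·t^4 + 80·t^3 - 12·t^2 - 18·t - 2. From the given acceleration equation a(t) = -60·t^4 + 80·t^3 - 12·t^2 - 18·t - 2, we substitute t = 3 to get a = -2864.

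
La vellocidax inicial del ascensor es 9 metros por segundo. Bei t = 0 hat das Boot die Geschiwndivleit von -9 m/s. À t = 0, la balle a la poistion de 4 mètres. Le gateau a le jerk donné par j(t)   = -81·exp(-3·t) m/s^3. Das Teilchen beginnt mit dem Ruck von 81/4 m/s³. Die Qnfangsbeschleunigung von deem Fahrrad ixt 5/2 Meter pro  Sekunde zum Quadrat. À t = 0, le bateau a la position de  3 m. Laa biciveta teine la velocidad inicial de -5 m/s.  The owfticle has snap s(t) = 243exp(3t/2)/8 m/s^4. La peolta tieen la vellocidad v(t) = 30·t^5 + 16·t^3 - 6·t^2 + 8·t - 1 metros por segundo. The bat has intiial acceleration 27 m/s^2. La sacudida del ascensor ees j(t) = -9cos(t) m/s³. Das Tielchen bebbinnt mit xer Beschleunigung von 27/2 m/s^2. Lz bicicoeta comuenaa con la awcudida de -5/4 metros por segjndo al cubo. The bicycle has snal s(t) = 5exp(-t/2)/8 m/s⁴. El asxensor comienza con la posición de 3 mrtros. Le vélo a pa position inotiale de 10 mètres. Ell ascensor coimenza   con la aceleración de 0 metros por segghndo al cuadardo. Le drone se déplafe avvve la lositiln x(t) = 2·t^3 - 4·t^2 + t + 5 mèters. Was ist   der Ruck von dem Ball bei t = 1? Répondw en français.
En partant de la vitesse v(t) = 30·t^5 + 16·t^3 - 6·t^2 + 8·t - 1, nous prenons 2 dérivées. La dérivée de la vitesse donne l'accélération: a(t) = 150·t^4 + 48·t^2 - 12·t + 8. La dérivée de l'accélération donne le jerk: j(t) = 600·t^3 + 96·t - 12. En utilisant j(t) = 600·t^3 + 96·t - 12 et en substituant t = 1, nous trouvons j = 684.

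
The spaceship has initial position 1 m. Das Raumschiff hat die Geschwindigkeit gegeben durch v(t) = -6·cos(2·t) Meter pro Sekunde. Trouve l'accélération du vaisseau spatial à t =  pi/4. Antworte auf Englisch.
We must differentiate our velocity equation v(t) = -6·cos(2·t) 1 time. The derivative of velocity gives acceleration: a(t) = 12·sin(2·t). We have acceleration a(t) = 12·sin(2·t). Substituting t = pi/4: a(pi/4) = 12.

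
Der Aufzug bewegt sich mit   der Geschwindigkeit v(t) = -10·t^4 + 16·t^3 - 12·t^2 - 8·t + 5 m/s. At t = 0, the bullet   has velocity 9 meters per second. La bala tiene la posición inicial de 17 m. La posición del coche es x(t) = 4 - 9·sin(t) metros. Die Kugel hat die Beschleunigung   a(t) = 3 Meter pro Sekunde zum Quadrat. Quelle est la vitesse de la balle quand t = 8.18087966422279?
Nous devons trouver l'intégrale de notre équation de l'accélération a(t) = 3 1 fois. L'intégrale de l'accélération est la vitesse. En utilisant v(0) = 9, nous obtenons v(t) = 3·t + 9. Nous avons la vitesse v(t) = 3·t + 9. En substituant t = 8.18087966422279: v(8.18087966422279) = 33.5426389926684.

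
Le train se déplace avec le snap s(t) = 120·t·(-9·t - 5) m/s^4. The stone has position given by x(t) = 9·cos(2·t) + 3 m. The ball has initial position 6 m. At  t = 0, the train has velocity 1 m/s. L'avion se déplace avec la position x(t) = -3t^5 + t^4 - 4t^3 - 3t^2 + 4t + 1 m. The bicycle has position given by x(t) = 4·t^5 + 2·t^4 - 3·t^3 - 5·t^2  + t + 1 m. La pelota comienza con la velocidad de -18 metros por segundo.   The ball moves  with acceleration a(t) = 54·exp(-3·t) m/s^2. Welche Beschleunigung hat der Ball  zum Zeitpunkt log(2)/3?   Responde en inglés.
Using a(t) = 54·exp(-3·t) and substituting t = log(2)/3, we find a = 27.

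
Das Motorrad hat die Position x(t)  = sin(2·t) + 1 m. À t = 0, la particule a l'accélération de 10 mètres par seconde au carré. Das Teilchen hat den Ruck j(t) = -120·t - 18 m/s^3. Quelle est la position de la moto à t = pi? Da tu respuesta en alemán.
Mit x(t) = sin(2·t) + 1 und Einsetzen von t = pi, finden wir x = 1.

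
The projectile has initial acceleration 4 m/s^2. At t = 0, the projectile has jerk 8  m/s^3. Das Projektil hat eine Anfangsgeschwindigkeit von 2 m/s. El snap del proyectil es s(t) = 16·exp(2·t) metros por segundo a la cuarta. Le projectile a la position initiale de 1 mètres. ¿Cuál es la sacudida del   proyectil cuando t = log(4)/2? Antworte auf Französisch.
Pour résoudre ceci, nous devons prendre 1 intégrale de notre équation du snap s(t) = 16·exp(2·t). En intégrant le snap et en utilisant la condition initiale j(0) = 8, nous obtenons j(t) = 8·exp(2·t). Nous avons le jerk j(t) = 8·exp(2·t). En substituant t = log(4)/2: j(log(4)/2) = 32.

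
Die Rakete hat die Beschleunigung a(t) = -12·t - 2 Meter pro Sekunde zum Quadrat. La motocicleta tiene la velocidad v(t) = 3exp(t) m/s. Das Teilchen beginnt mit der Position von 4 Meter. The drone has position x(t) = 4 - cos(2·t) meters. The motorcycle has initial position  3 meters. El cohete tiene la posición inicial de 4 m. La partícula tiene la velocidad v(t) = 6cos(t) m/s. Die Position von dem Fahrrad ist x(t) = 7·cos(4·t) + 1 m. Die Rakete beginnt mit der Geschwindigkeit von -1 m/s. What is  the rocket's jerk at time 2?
To solve this, we need to take 1 derivative of our acceleration equation a(t) = -12·t - 2. Differentiating acceleration, we get jerk: j(t) = -12. Using j(t) = -12 and substituting t = 2, we find j = -12.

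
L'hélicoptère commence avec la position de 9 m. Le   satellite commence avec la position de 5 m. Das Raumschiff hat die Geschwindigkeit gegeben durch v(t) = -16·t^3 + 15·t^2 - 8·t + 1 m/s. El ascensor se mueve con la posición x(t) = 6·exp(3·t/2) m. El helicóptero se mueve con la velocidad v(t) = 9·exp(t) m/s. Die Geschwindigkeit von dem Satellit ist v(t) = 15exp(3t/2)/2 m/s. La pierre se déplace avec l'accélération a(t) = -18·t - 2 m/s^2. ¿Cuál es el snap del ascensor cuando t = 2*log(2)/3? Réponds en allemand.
Wir müssen unsere Gleichung für die Position x(t) = 6·exp(3·t/2) 4-mal ableiten. Die Ableitung von der Position ergibt die Geschwindigkeit: v(t) = 9·exp(3·t/2). Mit d/dt von v(t) finden wir a(t) = 27·exp(3·t/2)/2. Die Ableitung von der Beschleunigung ergibt den Ruck: j(t) = 81·exp(3·t/2)/4. Die Ableitung von dem Ruck ergibt den Snap: s(t) = 243·exp(3·t/2)/8. Wir haben den Snap s(t) = 243·exp(3·t/2)/8. Durch Einsetzen von t = 2*log(2)/3: s(2*log(2)/3) = 243/4.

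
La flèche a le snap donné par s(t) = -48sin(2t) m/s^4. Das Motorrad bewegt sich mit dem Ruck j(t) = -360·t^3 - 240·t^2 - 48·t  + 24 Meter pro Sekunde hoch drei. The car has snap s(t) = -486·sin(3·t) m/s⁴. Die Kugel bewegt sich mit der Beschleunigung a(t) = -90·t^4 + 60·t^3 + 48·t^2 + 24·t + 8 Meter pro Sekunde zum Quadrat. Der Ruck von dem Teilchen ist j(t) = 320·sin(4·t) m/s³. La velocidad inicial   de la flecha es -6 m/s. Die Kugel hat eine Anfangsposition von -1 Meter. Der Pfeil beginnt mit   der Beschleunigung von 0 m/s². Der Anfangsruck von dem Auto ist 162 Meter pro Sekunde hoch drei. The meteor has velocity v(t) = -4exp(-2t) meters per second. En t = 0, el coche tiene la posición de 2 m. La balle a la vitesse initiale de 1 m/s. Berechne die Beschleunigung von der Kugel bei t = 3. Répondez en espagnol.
Tenemos la aceleración a(t) = -90·t^4 + 60·t^3 + 48·t^2 + 24·t + 8. Sustituyendo t = 3: a(3) = -5158.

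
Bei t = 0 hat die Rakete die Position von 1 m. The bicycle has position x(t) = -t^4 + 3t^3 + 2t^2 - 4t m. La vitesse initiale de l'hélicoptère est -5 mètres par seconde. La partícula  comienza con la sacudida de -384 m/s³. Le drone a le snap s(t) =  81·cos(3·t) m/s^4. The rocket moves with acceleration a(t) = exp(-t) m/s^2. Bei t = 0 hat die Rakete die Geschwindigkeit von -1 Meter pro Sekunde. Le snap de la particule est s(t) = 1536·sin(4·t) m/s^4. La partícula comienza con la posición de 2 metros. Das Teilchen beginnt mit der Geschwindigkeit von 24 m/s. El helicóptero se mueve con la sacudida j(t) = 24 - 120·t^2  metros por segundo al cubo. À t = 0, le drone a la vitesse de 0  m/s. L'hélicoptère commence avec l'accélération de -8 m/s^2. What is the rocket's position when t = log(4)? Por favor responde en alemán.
Wir müssen unsere Gleichung für die Beschleunigung a(t) = exp(-t) 2-mal integrieren. Mit ∫a(t)dt und Anwendung von v(0) = -1, finden wir v(t) = -exp(-t). Die Stammfunktion von der Geschwindigkeit, mit x(0) = 1, ergibt die Position: x(t) = exp(-t). Aus der Gleichung für die Position x(t) = exp(-t), setzen wir t = log(4) ein und erhalten x = 1/4.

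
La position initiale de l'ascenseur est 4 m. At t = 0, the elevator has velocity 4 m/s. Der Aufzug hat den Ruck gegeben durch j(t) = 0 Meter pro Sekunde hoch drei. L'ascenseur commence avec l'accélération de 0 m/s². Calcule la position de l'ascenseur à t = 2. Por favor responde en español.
Partiendo de la sacudida j(t) = 0, tomamos 3 antiderivadas. La antiderivada de la sacudida es la aceleración. Usando a(0) = 0, obtenemos a(t) = 0. Tomando ∫a(t)dt y aplicando v(0) = 4, encontramos v(t) = 4. La antiderivada de la velocidad, con x(0) = 4, da la posición: x(t) = 4·t + 4. Usando x(t) = 4·t + 4 y sustituyendo t = 2, encontramos x = 12.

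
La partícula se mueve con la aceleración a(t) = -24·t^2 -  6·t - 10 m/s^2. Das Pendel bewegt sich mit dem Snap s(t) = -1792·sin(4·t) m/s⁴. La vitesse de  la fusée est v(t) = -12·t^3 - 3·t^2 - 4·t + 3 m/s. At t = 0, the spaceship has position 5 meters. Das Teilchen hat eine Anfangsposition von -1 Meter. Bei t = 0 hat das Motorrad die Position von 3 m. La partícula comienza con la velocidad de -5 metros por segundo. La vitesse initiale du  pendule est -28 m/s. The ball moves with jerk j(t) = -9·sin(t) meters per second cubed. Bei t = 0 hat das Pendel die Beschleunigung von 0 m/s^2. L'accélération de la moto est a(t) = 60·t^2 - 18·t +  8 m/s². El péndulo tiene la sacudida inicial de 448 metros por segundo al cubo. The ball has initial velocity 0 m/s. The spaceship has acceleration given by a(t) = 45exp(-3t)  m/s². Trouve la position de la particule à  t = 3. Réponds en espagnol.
Necesitamos integrar nuestra ecuación de la aceleración a(t) = -24·t^2 - 6·t - 10 2 veces. Tomando ∫a(t)dt y aplicando v(0) = -5, encontramos v(t) = -8·t^3 - 3·t^2 - 10·t - 5. La antiderivada de la velocidad, con x(0) = -1, da la posición: x(t) = -2·t^4 - t^3 - 5·t^2 - 5·t - 1. De la ecuación de la posición x(t) = -2·t^4 - t^3 - 5·t^2 - 5·t - 1, sustituimos t = 3 para obtener x = -250.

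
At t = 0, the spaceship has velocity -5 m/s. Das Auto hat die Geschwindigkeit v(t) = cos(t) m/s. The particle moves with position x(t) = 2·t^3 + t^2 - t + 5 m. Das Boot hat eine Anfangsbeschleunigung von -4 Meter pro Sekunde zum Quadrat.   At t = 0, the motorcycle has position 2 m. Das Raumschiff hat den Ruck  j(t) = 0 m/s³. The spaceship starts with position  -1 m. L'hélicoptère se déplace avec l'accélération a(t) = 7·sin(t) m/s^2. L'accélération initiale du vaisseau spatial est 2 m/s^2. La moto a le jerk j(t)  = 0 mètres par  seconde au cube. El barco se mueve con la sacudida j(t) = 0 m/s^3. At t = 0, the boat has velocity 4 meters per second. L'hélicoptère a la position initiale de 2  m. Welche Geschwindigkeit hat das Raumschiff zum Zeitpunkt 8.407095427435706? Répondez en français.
Pour résoudre ceci, nous devons prendre 2 intégrales de notre équation du jerk j(t) = 0. L'intégrale du jerk, avec a(0) = 2, donne l'accélération: a(t) = 2. En prenant ∫a(t)dt et en appliquant v(0) = -5, nous trouvons v(t) = 2·t - 5. De l'équation de la vitesse v(t) = 2·t - 5, nous substituons t = 8.407095427435706 pour obtenir v = 11.8141908548714.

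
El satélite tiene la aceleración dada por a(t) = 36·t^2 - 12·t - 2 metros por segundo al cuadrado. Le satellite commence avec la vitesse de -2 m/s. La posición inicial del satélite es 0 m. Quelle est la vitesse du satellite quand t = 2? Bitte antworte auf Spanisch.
Partiendo de la aceleración a(t) = 36·t^2 - 12·t - 2, tomamos 1 antiderivada. Integrando la aceleración y usando la condición inicial v(0) = -2, obtenemos v(t) = 12·t^3 - 6·t^2 - 2·t - 2. Tenemos la velocidad v(t) = 12·t^3 - 6·t^2 - 2·t - 2. Sustituyendo t = 2: v(2) = 66.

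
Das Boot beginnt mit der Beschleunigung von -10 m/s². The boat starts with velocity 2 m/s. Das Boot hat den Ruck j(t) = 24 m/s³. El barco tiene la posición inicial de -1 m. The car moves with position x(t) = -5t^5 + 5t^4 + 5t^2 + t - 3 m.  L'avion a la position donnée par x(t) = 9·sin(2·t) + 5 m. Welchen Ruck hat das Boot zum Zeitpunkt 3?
Wir haben den Ruck j(t) = 24. Durch Einsetzen von t = 3: j(3) = 24.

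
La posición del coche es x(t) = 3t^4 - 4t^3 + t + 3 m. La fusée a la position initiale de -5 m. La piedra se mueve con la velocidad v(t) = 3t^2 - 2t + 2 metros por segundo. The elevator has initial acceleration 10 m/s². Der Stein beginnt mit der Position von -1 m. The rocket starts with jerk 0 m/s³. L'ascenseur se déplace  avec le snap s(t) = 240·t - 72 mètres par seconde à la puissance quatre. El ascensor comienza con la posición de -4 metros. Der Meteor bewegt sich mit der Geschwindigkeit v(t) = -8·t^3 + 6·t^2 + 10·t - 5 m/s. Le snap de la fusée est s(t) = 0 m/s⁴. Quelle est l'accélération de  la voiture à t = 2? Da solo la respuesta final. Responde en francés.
À t = 2, a = 96.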